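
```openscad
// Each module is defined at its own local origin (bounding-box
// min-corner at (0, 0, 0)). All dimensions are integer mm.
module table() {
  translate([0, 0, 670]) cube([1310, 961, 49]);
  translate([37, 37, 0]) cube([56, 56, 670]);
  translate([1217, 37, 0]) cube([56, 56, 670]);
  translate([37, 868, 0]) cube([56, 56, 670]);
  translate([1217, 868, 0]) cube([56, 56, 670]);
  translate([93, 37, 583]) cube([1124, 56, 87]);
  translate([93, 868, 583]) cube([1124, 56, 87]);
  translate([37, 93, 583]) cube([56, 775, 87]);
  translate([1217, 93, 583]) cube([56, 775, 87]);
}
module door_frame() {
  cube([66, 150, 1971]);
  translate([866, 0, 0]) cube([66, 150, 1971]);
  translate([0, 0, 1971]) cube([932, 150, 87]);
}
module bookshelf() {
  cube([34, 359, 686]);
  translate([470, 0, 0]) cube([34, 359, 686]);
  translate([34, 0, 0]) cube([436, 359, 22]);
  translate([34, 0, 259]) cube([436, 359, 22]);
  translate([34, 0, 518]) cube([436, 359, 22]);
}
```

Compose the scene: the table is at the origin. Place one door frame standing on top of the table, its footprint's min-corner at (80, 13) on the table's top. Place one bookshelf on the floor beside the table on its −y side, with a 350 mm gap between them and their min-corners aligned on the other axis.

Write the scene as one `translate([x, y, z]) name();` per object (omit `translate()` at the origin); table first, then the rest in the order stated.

table();
translate([80, 13, 719]) door_frame();
translate([0, -709, 0]) bookshelf();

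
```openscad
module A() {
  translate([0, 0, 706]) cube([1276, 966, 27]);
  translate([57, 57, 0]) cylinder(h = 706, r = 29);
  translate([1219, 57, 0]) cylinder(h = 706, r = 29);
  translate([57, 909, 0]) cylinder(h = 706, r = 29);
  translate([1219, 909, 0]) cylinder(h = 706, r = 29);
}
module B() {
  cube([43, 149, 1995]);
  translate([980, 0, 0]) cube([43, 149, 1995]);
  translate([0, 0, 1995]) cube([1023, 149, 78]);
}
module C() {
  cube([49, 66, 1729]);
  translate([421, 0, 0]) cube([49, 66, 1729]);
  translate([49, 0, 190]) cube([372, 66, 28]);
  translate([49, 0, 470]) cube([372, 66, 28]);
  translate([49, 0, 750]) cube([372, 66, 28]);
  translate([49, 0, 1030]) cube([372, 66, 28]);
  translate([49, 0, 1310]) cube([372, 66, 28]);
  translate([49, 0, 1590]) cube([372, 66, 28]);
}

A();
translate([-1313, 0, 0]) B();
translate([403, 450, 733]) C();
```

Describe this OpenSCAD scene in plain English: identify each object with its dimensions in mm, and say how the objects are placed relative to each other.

A is a table with a 1276×966 mm rectangular top, 27 mm thick, top surface at z = 733 mm, supported by four round legs of 58 mm diameter, each leg's bounding box inset 28 mm from the nearest pair of top edges, running from the floor.

B is a door frame. The clear opening is 937 mm wide and 1995 mm high. Two 43 mm wide jambs, 149 mm deep, stand either side of the opening from the floor to the top of the opening. A 78 mm thick head sits across the top of both jambs, spanning the full outside width of the frame.

C is a wooden ladder with two side rails of 49×66 mm section and 1729 mm height, set 470 mm apart overall. Between them run 6 rectangular rungs (66 mm deep, 28 mm thick), front faces flush with the rails' −y face. The bottom of the first rung is 190 mm above the floor and each subsequent rung is 280 mm higher than the one below.

The door frame is on the floor beside the table on its −x side. The ladder is on top of the table, centred.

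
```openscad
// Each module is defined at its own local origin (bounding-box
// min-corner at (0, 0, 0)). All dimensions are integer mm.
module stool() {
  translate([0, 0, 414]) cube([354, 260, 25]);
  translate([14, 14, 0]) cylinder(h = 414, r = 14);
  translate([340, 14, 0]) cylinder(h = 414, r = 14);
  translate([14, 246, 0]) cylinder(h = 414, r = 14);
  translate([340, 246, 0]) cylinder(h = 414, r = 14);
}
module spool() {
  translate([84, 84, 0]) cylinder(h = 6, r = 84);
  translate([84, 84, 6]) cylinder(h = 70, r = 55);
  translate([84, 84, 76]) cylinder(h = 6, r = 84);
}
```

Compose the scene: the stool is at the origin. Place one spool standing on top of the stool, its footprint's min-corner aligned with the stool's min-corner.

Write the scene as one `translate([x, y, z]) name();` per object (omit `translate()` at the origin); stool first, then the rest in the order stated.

stool();
translate([0, 0, 439]) spool();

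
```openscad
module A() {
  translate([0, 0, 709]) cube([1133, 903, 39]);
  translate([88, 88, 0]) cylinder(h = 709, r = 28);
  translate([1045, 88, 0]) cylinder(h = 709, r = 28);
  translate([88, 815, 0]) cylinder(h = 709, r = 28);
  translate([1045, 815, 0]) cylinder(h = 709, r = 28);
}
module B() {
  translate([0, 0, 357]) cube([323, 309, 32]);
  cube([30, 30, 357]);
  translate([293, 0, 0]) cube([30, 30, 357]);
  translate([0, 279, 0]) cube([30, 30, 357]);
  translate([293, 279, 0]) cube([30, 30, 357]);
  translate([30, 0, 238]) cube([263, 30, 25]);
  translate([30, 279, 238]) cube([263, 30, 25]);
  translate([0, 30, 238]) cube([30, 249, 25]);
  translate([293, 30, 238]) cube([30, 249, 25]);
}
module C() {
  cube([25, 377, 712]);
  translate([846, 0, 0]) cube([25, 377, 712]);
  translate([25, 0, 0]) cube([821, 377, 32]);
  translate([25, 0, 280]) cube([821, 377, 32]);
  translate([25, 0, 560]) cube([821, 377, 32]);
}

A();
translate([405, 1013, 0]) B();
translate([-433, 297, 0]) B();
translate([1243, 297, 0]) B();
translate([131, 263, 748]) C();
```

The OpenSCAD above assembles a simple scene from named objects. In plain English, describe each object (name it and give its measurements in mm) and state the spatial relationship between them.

A is a table with a 1133×903 mm rectangular top, 39 mm thick, top surface at z = 748 mm, supported by four round legs of 56 mm diameter, each leg's bounding box inset 60 mm from the nearest pair of top edges, running from the floor.

B is a simple wooden stool: a rectangular seat 323 mm (x) by 309 mm (y), 32 mm thick, top face at z = 389 mm, on four square legs, each 30×30 mm in cross-section. The legs rest on z = 0, each flush with a corner of the seat. Four stretchers, 30 mm wide and 25 mm tall, connect adjacent legs with their undersides at z = 238 mm, each running between the inner faces of the legs it joins and aligned with the legs' outer faces on the other axis.

C is a bookshelf 871 mm wide overall, 377 mm deep and 712 mm tall. The two sides are 25 mm thick vertical panels. 3 horizontal shelves of 32 mm thickness span between the inner faces of the sides; the lowest shelf sits on the floor and shelves are stacked with a clear vertical gap of 248 mm between each pair.

Three stools sit around the table at the +y, −x, +x sides. The bookshelf is on top of the table, centred.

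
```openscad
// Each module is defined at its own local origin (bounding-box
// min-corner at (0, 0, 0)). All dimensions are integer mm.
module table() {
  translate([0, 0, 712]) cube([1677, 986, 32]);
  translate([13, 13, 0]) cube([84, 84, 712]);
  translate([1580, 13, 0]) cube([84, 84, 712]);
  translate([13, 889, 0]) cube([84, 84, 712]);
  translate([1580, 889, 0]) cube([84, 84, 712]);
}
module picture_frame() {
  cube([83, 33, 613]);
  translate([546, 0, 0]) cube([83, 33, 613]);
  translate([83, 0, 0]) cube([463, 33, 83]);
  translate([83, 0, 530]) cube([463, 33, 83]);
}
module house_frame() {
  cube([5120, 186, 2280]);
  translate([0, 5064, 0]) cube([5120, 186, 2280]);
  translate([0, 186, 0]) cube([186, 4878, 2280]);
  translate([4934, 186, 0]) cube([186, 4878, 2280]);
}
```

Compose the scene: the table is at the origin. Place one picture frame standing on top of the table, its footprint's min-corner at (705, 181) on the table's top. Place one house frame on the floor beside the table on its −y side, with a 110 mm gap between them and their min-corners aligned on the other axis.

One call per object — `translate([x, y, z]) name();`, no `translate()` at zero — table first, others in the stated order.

table();
translate([705, 181, 744]) picture_frame();
translate([0, -5360, 0]) house_frame();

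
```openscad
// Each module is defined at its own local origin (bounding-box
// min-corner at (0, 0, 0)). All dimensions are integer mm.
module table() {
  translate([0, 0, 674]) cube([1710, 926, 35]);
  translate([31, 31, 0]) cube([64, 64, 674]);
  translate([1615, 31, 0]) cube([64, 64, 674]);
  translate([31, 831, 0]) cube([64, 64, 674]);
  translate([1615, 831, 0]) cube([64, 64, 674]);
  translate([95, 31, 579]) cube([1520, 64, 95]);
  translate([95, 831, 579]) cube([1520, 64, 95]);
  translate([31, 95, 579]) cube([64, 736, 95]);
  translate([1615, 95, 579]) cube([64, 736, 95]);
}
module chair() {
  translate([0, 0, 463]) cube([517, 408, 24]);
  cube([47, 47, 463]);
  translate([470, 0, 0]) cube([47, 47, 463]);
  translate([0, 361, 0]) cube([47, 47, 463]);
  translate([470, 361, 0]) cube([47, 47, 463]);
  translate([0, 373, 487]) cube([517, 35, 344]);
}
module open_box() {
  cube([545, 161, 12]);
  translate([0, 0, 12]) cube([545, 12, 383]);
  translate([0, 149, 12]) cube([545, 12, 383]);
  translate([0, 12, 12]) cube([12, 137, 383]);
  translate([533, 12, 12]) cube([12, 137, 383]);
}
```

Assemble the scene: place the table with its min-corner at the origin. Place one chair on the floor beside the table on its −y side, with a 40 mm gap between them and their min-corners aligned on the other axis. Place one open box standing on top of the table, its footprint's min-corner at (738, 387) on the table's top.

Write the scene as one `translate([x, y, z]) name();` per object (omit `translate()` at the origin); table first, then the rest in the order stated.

table();
translate([0, -448, 0]) chair();
translate([738, 387, 709]) open_box();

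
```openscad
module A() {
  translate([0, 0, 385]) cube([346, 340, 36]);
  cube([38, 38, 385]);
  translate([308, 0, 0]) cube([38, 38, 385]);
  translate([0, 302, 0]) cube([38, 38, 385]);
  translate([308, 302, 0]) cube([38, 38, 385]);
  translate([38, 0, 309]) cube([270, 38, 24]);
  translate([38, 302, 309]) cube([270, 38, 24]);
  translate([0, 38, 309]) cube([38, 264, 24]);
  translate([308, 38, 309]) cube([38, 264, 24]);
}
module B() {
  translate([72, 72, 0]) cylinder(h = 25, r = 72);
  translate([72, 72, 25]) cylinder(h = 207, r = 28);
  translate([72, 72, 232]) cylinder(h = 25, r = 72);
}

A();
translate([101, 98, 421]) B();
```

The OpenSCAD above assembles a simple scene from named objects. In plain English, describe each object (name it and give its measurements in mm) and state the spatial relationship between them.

A is a four-legged stool. The seat is a 346×340×36 mm slab whose top surface is at z = 421 mm; four square legs, each 38×38 mm in cross-section, run from the floor (z = 0) to the underside of the seat, each flush with a corner of the seat. Four stretchers, 38 mm wide and 24 mm tall, connect adjacent legs with their undersides at z = 309 mm, each running between the inner faces of the legs it joins and aligned with the legs' outer faces on the other axis.

B is a spool: two coaxial disc flanges of radius 72 mm and thickness 25 mm, joined by a core cylinder of radius 28 mm and height 207 mm. The lower flange rests on z = 0 and the three cylinders share a vertical axis.

The spool is on top of the stool, centred.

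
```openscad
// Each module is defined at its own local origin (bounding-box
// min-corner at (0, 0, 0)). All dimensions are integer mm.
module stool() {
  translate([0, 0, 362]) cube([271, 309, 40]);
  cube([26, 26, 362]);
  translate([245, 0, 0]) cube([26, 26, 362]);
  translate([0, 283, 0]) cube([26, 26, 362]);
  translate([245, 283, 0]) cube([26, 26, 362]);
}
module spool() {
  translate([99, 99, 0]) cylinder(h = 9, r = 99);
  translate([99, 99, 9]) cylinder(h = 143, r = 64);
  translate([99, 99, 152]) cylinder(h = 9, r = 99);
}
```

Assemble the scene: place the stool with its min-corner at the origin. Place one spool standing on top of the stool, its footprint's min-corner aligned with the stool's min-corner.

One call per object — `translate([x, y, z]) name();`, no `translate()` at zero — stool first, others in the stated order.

stool();
translate([0, 0, 402]) spool();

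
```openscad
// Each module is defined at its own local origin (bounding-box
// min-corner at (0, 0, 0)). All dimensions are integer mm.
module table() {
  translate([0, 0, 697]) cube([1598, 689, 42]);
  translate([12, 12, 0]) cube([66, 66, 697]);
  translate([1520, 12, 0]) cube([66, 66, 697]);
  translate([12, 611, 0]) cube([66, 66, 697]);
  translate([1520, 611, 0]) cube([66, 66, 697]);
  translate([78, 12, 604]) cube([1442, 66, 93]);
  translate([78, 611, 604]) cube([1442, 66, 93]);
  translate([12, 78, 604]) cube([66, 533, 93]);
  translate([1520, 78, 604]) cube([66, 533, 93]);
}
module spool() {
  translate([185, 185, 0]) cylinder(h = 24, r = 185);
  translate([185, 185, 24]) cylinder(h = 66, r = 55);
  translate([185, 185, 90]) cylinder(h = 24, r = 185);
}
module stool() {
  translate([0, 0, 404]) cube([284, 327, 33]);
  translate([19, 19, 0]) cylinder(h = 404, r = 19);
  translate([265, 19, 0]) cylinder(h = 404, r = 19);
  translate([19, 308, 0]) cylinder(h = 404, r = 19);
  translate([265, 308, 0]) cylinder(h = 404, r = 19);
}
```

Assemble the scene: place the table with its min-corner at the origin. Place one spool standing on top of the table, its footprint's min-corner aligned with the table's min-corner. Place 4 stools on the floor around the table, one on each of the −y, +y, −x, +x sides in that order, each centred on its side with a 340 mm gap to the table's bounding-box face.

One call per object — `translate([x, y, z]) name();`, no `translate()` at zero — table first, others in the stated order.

table();
translate([0, 0, 739]) spool();
translate([657, -667, 0]) stool();
translate([657, 1029, 0]) stool();
translate([-624, 181, 0]) stool();
translate([1938, 181, 0]) stool();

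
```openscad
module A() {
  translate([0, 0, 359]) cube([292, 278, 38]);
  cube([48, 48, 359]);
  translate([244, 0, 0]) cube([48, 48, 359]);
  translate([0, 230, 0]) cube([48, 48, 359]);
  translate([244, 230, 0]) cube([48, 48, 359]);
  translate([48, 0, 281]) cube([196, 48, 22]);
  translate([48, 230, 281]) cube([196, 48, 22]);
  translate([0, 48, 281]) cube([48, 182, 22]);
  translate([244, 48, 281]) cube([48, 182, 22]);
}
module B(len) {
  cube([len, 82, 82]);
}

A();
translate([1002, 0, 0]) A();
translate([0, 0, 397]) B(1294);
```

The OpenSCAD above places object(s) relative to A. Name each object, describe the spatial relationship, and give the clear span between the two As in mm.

Second stool starts at x = 1002; first ends at x = 292; clear span = 1002 − 292 = 710 mm.

A is a stool. B is a beam. A beam spans the tops of two stools. The clear span between the two stools is 710 mm.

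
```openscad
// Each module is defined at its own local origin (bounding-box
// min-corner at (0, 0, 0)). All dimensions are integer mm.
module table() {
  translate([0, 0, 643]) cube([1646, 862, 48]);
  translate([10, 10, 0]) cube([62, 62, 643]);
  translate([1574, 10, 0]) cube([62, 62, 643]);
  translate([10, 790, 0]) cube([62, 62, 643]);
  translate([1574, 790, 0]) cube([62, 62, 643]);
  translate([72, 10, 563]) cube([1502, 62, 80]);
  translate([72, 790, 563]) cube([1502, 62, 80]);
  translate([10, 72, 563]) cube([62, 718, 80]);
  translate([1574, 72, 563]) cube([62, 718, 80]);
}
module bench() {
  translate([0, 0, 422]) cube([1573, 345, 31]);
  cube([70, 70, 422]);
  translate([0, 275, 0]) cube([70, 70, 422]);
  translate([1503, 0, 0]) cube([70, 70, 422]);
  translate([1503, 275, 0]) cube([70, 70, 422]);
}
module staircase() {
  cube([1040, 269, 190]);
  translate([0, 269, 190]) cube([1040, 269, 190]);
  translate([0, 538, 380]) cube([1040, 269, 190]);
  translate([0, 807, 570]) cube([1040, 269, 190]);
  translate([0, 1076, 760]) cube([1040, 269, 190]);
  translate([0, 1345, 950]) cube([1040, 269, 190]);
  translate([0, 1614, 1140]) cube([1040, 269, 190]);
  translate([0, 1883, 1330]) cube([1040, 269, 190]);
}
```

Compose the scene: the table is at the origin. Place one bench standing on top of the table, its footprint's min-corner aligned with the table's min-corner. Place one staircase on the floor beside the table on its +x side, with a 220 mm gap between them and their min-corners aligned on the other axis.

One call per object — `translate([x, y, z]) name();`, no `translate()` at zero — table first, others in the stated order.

table();
translate([0, 0, 691]) bench();
translate([1866, 0, 0]) staircase();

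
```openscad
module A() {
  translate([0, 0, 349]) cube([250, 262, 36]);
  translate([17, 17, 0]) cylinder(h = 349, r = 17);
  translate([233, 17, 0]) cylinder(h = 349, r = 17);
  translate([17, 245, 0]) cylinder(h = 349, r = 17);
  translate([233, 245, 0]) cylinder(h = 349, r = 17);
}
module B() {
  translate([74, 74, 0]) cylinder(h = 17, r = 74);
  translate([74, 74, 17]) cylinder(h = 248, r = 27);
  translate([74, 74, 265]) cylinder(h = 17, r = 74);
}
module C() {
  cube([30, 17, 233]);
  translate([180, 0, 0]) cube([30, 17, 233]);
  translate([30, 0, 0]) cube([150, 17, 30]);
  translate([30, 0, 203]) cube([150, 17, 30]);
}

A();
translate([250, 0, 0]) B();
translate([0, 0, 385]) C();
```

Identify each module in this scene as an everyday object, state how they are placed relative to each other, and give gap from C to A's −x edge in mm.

The picture frame's min-x is at 0; the stool's min-x is 0; gap = 0 mm.

A is a stool. B is a spool. C is a picture frame. The spool is against the stool's +x side, with their −y faces flush. The picture frame is on top of the stool. The gap from the picture frame to the stool's −x edge is 0 mm.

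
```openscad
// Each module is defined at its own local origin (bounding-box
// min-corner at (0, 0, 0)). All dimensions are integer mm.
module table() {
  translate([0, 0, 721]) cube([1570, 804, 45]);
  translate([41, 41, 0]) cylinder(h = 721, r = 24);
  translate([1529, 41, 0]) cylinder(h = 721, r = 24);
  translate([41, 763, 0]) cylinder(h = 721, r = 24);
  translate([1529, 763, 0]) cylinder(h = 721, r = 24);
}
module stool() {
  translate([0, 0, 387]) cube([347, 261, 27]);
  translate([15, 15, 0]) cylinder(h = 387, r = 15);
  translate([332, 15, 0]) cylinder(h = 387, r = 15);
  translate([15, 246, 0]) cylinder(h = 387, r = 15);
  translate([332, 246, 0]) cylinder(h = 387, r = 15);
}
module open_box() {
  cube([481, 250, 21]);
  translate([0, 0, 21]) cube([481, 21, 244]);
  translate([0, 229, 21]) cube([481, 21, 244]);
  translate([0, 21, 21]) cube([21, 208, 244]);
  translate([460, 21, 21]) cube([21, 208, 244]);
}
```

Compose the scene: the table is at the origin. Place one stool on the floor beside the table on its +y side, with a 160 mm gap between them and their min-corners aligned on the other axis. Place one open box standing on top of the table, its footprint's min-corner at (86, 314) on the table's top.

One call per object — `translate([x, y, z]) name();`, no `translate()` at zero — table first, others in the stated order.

table();
translate([0, 964, 0]) stool();
translate([86, 314, 766]) open_box();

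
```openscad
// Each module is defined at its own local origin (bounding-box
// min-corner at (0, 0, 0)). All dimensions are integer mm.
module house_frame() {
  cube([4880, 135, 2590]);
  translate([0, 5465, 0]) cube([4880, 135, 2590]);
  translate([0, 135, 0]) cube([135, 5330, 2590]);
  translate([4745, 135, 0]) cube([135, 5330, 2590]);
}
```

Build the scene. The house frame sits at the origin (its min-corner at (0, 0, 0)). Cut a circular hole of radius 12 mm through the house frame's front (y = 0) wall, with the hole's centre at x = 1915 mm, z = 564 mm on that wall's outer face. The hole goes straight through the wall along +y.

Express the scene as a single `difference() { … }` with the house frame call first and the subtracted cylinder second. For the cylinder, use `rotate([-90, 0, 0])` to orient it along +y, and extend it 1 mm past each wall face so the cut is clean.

difference() {
  house_frame();
  translate([1915, -1, 564]) rotate([-90, 0, 0]) cylinder(h = 137, r = 12);
}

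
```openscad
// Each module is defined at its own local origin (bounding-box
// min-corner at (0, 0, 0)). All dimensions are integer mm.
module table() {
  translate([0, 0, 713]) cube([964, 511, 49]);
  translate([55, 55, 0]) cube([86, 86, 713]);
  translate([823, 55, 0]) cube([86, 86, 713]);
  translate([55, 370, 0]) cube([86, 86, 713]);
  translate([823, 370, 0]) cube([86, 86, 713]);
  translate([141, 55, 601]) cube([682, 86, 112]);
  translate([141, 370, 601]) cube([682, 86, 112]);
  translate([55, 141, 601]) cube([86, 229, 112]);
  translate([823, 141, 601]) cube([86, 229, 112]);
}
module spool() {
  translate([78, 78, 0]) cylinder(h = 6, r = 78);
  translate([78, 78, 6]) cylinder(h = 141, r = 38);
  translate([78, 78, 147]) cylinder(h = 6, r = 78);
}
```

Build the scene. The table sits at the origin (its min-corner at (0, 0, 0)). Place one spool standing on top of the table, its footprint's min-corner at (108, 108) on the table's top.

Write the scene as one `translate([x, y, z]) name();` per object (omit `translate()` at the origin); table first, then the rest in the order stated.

table();
translate([108, 108, 762]) spool();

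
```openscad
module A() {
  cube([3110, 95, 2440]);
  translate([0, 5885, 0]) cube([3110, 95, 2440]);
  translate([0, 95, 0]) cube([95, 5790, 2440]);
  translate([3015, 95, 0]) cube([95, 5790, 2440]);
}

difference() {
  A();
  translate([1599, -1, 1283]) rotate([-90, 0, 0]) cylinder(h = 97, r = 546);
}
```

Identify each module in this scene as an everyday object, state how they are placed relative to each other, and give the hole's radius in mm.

A is a house frame. The house frame has a circular hole through its front wall. The hole's radius is 546 mm.

The subtracted cylinder has r = 546 mm.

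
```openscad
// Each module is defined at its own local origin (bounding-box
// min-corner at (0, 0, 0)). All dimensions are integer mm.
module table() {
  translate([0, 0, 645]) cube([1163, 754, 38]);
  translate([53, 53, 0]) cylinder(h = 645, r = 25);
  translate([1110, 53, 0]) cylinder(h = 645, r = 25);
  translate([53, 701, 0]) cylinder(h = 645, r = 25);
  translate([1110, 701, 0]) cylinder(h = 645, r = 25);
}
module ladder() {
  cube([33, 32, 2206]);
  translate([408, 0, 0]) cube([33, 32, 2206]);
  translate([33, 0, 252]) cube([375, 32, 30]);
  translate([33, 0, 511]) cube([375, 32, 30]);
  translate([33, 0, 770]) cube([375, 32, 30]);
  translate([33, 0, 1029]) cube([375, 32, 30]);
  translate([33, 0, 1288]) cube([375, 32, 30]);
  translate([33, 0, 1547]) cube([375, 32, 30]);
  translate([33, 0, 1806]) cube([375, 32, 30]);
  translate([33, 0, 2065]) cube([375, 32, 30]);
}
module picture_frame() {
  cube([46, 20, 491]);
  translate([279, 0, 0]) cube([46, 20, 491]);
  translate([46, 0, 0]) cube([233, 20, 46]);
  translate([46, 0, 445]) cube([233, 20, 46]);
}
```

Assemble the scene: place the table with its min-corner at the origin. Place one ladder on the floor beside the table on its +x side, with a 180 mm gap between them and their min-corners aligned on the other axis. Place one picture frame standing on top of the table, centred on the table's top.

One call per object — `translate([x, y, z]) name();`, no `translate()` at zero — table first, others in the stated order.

table();
translate([1343, 0, 0]) ladder();
translate([419, 367, 683]) picture_frame();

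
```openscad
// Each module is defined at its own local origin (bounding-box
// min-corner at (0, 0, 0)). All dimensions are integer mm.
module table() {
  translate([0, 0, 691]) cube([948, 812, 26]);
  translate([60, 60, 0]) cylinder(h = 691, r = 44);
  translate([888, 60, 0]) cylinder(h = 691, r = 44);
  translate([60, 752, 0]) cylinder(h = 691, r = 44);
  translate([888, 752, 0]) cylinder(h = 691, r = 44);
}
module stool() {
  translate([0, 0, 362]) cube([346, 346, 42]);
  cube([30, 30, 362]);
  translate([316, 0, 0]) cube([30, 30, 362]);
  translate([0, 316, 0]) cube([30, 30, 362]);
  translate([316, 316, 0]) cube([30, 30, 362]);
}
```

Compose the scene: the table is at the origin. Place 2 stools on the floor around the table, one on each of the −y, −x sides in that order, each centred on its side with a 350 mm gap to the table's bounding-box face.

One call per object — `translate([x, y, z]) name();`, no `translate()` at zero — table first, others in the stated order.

table();
translate([301, -696, 0]) stool();
translate([-696, 233, 0]) stool();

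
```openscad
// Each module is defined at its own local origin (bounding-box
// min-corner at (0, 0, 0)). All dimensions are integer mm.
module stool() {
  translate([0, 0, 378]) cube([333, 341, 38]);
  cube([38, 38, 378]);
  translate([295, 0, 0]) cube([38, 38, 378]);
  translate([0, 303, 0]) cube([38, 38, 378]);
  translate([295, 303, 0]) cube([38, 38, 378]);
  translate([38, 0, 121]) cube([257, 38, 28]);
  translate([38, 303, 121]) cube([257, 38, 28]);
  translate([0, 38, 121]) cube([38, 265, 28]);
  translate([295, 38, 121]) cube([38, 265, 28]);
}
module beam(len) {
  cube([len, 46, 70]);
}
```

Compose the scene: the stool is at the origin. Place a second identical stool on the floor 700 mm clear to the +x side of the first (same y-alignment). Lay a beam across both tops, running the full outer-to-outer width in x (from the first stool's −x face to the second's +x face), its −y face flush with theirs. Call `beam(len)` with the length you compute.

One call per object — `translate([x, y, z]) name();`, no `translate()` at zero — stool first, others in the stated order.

stool();
translate([1033, 0, 0]) stool();
translate([0, 0, 416]) beam(1366);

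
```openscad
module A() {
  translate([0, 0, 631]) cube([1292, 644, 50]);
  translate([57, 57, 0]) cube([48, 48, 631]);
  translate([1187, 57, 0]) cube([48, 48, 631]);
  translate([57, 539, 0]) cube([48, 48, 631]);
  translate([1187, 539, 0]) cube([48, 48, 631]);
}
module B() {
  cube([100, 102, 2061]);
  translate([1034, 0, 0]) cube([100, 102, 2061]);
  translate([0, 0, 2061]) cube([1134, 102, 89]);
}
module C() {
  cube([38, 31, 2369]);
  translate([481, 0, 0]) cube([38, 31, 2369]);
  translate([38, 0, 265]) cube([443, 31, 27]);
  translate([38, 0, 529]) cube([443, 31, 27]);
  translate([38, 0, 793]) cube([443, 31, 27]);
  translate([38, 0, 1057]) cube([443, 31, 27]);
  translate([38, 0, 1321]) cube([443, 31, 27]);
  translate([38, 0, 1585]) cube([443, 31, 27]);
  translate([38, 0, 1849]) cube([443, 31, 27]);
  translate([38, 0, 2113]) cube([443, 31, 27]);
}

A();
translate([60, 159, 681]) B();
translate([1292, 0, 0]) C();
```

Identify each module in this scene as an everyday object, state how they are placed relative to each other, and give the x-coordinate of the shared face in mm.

The table's +x face and the ladder's −x face are both at x = 1292 mm.

A is a table. B is a door frame. C is a ladder. The door frame is on top of the table. The ladder is against the table's +x side, with their −y faces flush. The x-coordinate of the shared face is 1292 mm.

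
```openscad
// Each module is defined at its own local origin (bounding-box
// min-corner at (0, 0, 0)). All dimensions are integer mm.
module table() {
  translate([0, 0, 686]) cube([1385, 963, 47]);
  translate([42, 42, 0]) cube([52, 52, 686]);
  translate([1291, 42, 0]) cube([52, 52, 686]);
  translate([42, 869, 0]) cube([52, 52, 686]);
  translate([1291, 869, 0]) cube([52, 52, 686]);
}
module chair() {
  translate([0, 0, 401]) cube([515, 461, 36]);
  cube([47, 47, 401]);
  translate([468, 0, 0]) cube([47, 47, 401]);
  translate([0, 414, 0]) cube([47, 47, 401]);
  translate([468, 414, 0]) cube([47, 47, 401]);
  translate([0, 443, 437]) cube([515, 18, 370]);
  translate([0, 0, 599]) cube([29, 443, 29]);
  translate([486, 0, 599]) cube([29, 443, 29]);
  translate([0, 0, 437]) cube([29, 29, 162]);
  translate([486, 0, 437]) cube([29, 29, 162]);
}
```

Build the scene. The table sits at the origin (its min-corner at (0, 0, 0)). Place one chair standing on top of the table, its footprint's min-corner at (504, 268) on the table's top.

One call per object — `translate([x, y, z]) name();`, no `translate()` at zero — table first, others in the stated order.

table();
translate([504, 268, 733]) chair();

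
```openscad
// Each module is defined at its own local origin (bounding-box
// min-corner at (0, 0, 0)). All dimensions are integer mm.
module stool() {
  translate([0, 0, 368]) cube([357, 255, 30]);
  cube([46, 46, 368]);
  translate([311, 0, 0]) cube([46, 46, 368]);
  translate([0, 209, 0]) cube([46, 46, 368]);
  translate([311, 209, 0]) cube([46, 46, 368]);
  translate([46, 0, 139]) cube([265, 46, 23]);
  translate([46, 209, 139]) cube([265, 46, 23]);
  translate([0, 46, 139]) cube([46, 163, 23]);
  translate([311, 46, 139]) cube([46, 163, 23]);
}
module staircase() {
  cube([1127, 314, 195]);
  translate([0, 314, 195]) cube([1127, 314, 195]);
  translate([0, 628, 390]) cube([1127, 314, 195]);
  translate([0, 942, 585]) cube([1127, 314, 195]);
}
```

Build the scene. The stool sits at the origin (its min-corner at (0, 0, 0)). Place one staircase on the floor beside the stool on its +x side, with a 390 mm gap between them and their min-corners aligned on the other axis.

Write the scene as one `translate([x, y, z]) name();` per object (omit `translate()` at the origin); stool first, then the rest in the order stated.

stool();
translate([747, 0, 0]) staircase();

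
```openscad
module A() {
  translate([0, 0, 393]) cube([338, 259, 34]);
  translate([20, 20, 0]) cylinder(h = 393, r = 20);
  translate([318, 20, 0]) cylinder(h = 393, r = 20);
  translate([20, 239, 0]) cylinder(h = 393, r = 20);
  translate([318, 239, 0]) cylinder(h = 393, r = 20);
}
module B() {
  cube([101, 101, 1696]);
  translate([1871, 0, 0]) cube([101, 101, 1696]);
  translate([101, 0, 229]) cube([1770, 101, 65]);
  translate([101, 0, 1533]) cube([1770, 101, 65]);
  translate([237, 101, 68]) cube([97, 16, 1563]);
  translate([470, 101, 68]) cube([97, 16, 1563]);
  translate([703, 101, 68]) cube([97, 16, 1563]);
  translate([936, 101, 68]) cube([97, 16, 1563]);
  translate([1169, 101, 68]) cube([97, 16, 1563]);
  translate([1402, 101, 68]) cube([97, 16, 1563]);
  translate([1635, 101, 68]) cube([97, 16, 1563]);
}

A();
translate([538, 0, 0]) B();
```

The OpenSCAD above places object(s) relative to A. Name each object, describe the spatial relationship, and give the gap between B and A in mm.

The fence section's nearest face is 200 mm from the stool's +x face.

A is a stool. B is a fence section. The fence section is on the floor beside the stool on its +x side. The gap between the fence section and the stool is 200 mm.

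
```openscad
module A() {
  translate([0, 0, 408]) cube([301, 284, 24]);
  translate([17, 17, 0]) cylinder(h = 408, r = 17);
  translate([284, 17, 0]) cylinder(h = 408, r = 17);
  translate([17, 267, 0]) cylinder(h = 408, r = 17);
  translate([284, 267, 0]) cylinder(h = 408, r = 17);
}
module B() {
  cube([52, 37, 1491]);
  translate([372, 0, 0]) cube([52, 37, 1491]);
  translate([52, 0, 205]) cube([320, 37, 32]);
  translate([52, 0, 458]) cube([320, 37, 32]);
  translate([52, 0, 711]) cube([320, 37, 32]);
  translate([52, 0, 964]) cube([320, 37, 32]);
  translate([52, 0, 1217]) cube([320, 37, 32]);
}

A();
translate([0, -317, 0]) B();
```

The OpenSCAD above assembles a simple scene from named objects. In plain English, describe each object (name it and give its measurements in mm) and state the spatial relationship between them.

A is a simple wooden stool: a rectangular seat 301 mm (x) by 284 mm (y), 24 mm thick, top face at z = 432 mm, on four round legs, each 34 mm in diameter. The legs rest on z = 0, each leg's axis is inset half a diameter from the nearest pair of seat edges (so the leg's bounding box is flush with the corner).

B is a wooden ladder with two side rails of 52×37 mm section and 1491 mm height, set 424 mm apart overall. Between them run 5 rectangular rungs (37 mm deep, 32 mm thick), front faces flush with the rails' −y face. The bottom of the first rung is 205 mm above the floor and each subsequent rung is 253 mm higher than the one below.

The ladder is on the floor beside the stool on its −y side.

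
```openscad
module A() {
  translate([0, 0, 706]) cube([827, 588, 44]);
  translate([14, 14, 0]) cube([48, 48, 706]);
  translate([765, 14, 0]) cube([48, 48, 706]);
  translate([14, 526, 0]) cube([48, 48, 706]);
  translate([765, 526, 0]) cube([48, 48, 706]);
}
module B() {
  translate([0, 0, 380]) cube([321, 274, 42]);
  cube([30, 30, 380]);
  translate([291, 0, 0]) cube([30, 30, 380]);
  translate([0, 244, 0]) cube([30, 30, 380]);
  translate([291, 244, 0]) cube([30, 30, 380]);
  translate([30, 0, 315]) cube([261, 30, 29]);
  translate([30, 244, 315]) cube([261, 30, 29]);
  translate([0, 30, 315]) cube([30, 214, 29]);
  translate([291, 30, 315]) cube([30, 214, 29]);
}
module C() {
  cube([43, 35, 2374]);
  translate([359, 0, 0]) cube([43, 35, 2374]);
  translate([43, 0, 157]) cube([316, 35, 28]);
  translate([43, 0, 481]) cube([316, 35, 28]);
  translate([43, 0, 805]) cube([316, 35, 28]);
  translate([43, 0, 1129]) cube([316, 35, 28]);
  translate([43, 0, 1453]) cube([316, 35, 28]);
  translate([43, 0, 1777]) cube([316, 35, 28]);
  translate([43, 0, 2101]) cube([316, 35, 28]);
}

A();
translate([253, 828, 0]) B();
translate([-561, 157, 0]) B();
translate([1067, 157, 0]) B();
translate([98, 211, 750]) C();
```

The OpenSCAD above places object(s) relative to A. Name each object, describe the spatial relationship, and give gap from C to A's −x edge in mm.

The ladder's min-x is at 98; the table's min-x is 0; gap = 98 mm.

A is a table. B is a stool. C is a ladder. Three stools sit around the table at the +y, −x, +x sides. The ladder is on top of the table. The gap from the ladder to the table's −x edge is 98 mm.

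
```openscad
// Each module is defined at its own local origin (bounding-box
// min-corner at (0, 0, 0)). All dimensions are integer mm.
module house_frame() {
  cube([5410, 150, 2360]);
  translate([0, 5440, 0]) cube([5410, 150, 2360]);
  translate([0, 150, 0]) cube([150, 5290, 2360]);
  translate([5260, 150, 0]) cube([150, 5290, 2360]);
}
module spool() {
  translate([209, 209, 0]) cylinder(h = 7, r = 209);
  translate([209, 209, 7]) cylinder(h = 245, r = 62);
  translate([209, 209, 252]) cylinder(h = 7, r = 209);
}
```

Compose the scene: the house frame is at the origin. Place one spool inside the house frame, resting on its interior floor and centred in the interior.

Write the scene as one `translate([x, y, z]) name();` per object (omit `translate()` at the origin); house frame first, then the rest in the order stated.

house_frame();
translate([2496, 2586, 0]) spool();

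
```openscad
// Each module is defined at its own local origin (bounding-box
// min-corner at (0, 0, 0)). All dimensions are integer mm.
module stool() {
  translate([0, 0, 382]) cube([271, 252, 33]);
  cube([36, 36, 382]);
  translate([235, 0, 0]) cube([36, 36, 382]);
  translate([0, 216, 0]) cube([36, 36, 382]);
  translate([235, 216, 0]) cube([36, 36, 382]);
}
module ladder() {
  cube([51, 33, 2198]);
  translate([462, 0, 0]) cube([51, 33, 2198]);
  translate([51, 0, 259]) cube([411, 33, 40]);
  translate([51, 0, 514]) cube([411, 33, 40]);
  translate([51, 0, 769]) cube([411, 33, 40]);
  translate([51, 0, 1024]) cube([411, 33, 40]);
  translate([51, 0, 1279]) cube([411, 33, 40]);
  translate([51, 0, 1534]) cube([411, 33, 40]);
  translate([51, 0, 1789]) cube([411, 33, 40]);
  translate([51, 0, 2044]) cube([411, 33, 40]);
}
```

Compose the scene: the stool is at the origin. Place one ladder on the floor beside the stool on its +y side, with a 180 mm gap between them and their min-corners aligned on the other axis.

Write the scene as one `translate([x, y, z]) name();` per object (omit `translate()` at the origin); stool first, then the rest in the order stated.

stool();
translate([0, 432, 0]) ladder();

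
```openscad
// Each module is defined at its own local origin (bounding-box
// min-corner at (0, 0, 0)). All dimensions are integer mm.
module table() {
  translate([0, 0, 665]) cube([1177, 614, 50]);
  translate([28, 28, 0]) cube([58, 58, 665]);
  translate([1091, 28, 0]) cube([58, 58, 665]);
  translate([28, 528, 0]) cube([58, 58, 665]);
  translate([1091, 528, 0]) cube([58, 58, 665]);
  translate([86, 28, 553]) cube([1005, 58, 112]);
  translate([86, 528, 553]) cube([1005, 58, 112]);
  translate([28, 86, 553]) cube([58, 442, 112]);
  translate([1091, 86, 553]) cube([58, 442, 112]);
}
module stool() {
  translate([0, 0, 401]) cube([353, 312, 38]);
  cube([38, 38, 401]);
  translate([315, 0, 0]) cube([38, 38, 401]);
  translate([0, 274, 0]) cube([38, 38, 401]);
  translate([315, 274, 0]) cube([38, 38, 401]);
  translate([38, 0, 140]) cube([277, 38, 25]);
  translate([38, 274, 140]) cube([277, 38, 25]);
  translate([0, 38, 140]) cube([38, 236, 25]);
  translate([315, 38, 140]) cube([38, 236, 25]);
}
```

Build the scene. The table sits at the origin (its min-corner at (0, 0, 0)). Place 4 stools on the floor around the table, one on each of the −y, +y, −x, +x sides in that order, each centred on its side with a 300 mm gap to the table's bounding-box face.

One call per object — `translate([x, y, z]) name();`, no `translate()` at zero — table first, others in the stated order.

table();
translate([412, -612, 0]) stool();
translate([412, 914, 0]) stool();
translate([-653, 151, 0]) stool();
translate([1477, 151, 0]) stool();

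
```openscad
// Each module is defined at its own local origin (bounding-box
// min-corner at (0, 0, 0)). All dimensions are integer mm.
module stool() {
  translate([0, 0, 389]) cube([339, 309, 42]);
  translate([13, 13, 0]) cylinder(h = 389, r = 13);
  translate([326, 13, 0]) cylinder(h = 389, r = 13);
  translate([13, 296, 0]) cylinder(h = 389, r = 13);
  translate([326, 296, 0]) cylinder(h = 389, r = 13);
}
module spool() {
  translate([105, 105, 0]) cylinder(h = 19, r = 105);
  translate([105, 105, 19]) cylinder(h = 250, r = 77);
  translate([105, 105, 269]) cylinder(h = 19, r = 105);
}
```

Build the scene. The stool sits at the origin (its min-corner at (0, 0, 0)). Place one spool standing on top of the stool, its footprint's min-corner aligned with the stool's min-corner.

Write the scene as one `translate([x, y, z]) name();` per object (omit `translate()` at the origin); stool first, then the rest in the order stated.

stool();
translate([0, 0, 431]) spool();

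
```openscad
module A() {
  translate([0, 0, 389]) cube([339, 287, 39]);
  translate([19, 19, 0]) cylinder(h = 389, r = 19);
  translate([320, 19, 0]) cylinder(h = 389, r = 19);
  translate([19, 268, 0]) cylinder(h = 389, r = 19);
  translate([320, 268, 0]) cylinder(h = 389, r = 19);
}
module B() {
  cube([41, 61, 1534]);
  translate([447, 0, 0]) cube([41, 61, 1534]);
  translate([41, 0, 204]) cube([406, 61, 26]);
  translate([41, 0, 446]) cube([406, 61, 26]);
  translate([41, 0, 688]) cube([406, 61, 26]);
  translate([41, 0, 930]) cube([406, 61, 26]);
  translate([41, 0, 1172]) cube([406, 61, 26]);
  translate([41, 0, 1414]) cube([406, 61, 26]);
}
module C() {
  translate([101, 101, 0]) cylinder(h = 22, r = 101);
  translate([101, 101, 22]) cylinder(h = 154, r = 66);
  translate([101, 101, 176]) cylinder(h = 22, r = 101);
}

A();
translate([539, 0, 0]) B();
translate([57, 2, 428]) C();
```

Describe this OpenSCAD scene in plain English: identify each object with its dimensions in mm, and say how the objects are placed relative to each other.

A is a four-legged stool. The seat is 339×287 mm, 39 mm thick, top at z = 428 mm. It stands on four round legs, each 38 mm in diameter, from z = 0 to the seat underside, each leg's axis is inset half a diameter from the nearest pair of seat edges (so the leg's bounding box is flush with the corner).

B is a straight ladder. Two 41×61 mm vertical rails, 1534 mm tall, stand 488 mm apart (outside-to-outside) with their front faces coplanar on the −y side. 6 rungs, each 61 mm deep and 26 mm tall, span between the inner faces of the rails, front faces flush with the rails. The lowest rung's underside is at z = 204 mm and rungs are spaced 242 mm apart (underside to underside).

C is a spool: two coaxial disc flanges of radius 101 mm and thickness 22 mm, joined by a core cylinder of radius 66 mm and height 154 mm. The lower flange rests on z = 0 and the three cylinders share a vertical axis.

The ladder is on the floor beside the stool on its +x side. The spool is on top of the stool.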